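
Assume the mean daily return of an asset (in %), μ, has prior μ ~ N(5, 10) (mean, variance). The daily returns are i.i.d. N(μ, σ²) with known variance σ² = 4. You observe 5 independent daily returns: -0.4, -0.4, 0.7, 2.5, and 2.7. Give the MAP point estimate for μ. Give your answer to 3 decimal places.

n = 5; x̄ = ((-0.4) + (-0.4) + 0.7 + 2.5 + 2.7)/5 = 5.1/5 = 1.02.
For a Normal prior and Normal likelihood with known variance, the posterior is Normal; its mode equals its mean, the precision-weighted average.
Prior precision 1/σ₀² = 1/10 = 0.1; data precision n/σ² = 5/4 = 1.25.
μ̂ = (0.1·5 + 1.25·1.02) / (0.1 + 1.25) = 1.775/1.35 = 71/54 ≈ 1.315.

μ̂_MAP = 1.315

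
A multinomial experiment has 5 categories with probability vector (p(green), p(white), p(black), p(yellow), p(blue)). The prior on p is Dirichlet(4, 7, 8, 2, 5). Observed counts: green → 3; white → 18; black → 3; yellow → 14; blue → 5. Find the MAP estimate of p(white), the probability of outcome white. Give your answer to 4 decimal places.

MAP estimate of p(white) = 0.3750

The posterior is Dirichlet(αᵢ + nᵢ) = Dirichlet(7, 25, 11, 16, 10).
For a Dirichlet(a₁,…,a_K) with all aᵢ > 1, the mode has j-th component (aⱼ − 1)/(Σaᵢ − K).
Here Σaᵢ = 69 and K = 5, so p(white) = (25 − 1)/(69 − 5) = 24/64 ≈ 0.3750.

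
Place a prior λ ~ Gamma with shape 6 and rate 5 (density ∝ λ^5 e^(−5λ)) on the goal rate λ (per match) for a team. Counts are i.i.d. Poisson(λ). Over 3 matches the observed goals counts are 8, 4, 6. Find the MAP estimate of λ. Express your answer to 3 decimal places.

Σxᵢ = 8+4+6 = 18, with n = 3.
Posterior ∝ λ^5e^(−5λ) · λ^18e^(−3λ) = λ^23e^(−8λ), i.e. Gamma(shape=24, rate=8).
The mode of a Gamma(a, b) with a ≥ 1 (shape–rate) is (a−1)/b = 23/8 ≈ 2.875.

λ̂_MAP = 2.875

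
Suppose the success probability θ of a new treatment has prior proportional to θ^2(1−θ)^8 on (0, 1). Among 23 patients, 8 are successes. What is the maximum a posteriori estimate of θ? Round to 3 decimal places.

θ̂_MAP = 0.303

The prior density ∝ θ^2(1−θ)^8 is the kernel of Beta(3, 9).
Data: 8 successes in 23 trials. The binomial likelihood contributes θ^8(1−θ)^15, so the posterior is Beta(3+8, 9+15) = Beta(11, 24).
For Beta(a, b) with a, b > 1 the mode is (a−1)/(a+b−2) = 10/33 ≈ 0.303.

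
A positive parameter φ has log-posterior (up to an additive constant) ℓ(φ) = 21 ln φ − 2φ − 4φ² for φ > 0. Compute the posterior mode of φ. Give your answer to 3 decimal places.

ℓ'(φ) = 21/φ − 2 − 8φ. Setting this to zero and multiplying by φ: 8φ² + 2φ − 21 = 0.
φ = (−2 + √(2² + 4·8·21)) / (2·8) = (−2 + √676) / 16 = (−2 + 26)/16 = 3/2.
ℓ''(φ) = −21/φ² − 8 < 0, confirming a maximum.

φ̂_MAP = 1.500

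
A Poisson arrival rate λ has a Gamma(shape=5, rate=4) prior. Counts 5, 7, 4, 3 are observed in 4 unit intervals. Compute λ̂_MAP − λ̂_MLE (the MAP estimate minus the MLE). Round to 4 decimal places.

MAP − MLE = -1.8750

Σxᵢ = 19. Posterior is Gamma(24, 8); MAP = (24−1)/8 = 23/8 ≈ 2.87500.
MLE = x̄ = 19/4 ≈ 4.75000.
Difference = 23/8 − 19/4 = -15/8 ≈ -1.8750.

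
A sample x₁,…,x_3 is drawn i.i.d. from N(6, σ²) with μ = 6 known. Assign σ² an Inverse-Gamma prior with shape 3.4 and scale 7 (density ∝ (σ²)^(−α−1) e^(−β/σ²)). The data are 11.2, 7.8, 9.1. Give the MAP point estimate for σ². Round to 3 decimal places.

σ̂²_MAP = 4.567

Sum of squared deviations about the known mean: SS = (11.2−6)² + (7.8−6)² + (9.1−6)² = 39.89.
The Normal likelihood contributes (σ²)^(−n/2) exp(−SS/(2σ²)), so the posterior is Inverse-Gamma(α + n/2, β + SS/2) = Inverse-Gamma(4.9, 26.945).
The mode of Inverse-Gamma(a, b) is b/(a+1) = 26.945/5.9 ≈ 4.567.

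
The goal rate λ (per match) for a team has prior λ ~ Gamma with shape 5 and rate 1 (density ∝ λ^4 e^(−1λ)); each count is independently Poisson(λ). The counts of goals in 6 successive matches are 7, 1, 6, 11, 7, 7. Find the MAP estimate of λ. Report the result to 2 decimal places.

Σxᵢ = 7+1+6+11+7+7 = 39, with n = 6.
Posterior ∝ λ^4e^(−1λ) · λ^39e^(−6λ) = λ^43e^(−7λ), i.e. Gamma(shape=44, rate=7).
The mode of a Gamma(a, b) with a ≥ 1 (shape–rate) is (a−1)/b = 43/7 ≈ 6.14.

λ̂_MAP = 6.14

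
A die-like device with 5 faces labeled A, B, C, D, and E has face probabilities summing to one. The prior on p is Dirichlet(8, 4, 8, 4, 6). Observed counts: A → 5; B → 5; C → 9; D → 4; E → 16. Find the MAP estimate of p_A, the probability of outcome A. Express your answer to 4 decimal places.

MAP estimate of p_A = 0.1875

The posterior is Dirichlet(αᵢ + nᵢ) = Dirichlet(13, 9, 17, 8, 22).
For a Dirichlet(a₁,…,a_K) with all aᵢ > 1, the mode has j-th component (aⱼ − 1)/(Σaᵢ − K).
Here Σaᵢ = 69 and K = 5, so p_A = (13 − 1)/(69 − 5) = 12/64 ≈ 0.1875.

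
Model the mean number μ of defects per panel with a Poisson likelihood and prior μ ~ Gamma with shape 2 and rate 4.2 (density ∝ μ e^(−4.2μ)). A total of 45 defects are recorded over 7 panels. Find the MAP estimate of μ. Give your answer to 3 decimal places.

μ̂_MAP = 4.107

Σxᵢ = 45, n = 7.
Posterior ∝ μe^(−4.2μ) · μ^45e^(−7μ) = μ^46e^(−11.2μ), i.e. Gamma(shape=47, rate=11.2).
The mode of a Gamma(a, b) with a ≥ 1 (shape–rate) is (a−1)/b = 46/11.2 ≈ 4.107.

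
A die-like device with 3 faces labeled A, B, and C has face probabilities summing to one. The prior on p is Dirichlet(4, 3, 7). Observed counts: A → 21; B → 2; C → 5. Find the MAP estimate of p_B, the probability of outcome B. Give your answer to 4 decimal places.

MAP estimate of p_B = 0.1026

The posterior is Dirichlet(αᵢ + nᵢ) = Dirichlet(25, 5, 12).
For a Dirichlet(a₁,…,a_K) with all aᵢ > 1, the mode has j-th component (aⱼ − 1)/(Σaᵢ − K).
Here Σaᵢ = 42 and K = 3, so p_B = (5 − 1)/(42 − 3) = 4/39 ≈ 0.1026.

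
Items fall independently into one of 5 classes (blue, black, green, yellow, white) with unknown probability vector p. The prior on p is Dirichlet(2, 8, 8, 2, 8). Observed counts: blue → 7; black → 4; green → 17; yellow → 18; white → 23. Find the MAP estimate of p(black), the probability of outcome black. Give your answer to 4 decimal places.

MAP estimate of p(black) = 0.1196

The posterior is Dirichlet(αᵢ + nᵢ) = Dirichlet(9, 12, 25, 20, 31).
For a Dirichlet(a₁,…,a_K) with all aᵢ > 1, the mode has j-th component (aⱼ − 1)/(Σaᵢ − K).
Here Σaᵢ = 97 and K = 5, so p(black) = (12 − 1)/(97 − 5) = 11/92 ≈ 0.1196.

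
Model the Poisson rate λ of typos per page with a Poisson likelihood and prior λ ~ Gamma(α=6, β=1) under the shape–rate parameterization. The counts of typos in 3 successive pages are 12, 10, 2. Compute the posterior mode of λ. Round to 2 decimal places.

λ̂_MAP = 7.25

Σxᵢ = 12+10+2 = 24, with n = 3.
Posterior ∝ λ^5e^(−1λ) · λ^24e^(−3λ) = λ^29e^(−4λ), i.e. Gamma(shape=30, rate=4).
The mode of a Gamma(a, b) with a ≥ 1 (shape–rate) is (a−1)/b = 29/4 ≈ 7.25.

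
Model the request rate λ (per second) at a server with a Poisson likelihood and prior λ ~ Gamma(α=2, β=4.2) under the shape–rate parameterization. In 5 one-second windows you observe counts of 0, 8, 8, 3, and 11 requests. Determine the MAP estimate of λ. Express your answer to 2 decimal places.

λ̂_MAP = 3.37

Σxᵢ = 0+8+8+3+11 = 30, with n = 5.
Posterior ∝ λe^(−4.2λ) · λ^30e^(−5λ) = λ^31e^(−9.2λ), i.e. Gamma(shape=32, rate=9.2).
The mode of a Gamma(a, b) with a ≥ 1 (shape–rate) is (a−1)/b = 31/9.2 ≈ 3.37.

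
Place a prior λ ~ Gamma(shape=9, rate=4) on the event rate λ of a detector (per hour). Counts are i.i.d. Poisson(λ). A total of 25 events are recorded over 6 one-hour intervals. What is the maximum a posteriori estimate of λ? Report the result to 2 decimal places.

Σxᵢ = 25, n = 6.
Posterior ∝ λ^8e^(−4λ) · λ^25e^(−6λ) = λ^33e^(−10λ), i.e. Gamma(shape=34, rate=10).
The mode of a Gamma(a, b) with a ≥ 1 (shape–rate) is (a−1)/b = 33/10 ≈ 3.30.

λ̂_MAP = 3.30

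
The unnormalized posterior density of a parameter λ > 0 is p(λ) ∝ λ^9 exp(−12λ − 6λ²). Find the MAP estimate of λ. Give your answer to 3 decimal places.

λ̂_MAP = 0.500

ℓ'(λ) = 9/λ − 12 − 12λ. Setting this to zero and multiplying by λ: 12λ² + 12λ − 9 = 0.
λ = (−12 + √(12² + 4·12·9)) / (2·12) = (−12 + √576) / 24 = (−12 + 24)/24 = 1/2.
ℓ''(λ) = −9/λ² − 12 < 0, confirming a maximum.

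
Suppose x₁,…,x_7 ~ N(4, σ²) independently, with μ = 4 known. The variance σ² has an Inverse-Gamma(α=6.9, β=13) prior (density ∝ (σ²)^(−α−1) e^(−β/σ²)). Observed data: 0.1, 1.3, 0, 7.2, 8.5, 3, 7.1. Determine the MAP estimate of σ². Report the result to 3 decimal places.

σ̂²_MAP = 4.632

Sum of squared deviations about the known mean: SS = (0.1−4)² + (1.3−4)² + (0−4)² + (7.2−4)² + (8.5−4)² + (3−4)² + (7.1−4)² = 79.6.
The Normal likelihood contributes (σ²)^(−n/2) exp(−SS/(2σ²)), so the posterior is Inverse-Gamma(α + n/2, β + SS/2) = Inverse-Gamma(10.4, 52.8).
The mode of Inverse-Gamma(a, b) is b/(a+1) = 52.8/11.4 ≈ 4.632.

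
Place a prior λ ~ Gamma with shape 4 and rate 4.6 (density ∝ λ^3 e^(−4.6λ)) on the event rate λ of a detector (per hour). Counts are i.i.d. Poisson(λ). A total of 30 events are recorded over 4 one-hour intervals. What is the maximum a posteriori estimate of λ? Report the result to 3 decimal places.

Σxᵢ = 30, n = 4.
Posterior ∝ λ^3e^(−4.6λ) · λ^30e^(−4λ) = λ^33e^(−8.6λ), i.e. Gamma(shape=34, rate=8.6).
The mode of a Gamma(a, b) with a ≥ 1 (shape–rate) is (a−1)/b = 33/8.6 ≈ 3.837.

λ̂_MAP = 3.837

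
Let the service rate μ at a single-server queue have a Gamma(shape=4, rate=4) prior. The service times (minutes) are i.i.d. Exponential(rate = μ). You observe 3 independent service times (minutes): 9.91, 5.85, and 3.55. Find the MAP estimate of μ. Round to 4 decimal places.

μ̂_MAP = 0.2574

The Exponential(rate=μ) likelihood is ∝ μ^n e^(−μΣtᵢ). Here n = 3 and Σtᵢ = 9.91 + 5.85 + 3.55 = 19.31.
Posterior ∝ μ^3e^(−4μ) · μ^3e^(−19.31μ) = μ^6e^(−23.31μ), i.e. Gamma(7, 23.31).
Mode = (a−1)/b = 6/23.31 ≈ 0.2574.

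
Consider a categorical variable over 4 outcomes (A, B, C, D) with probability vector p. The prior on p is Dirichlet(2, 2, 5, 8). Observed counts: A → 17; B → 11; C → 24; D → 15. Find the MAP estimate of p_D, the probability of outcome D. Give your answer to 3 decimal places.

The posterior is Dirichlet(αᵢ + nᵢ) = Dirichlet(19, 13, 29, 23).
For a Dirichlet(a₁,…,a_K) with all aᵢ > 1, the mode has j-th component (aⱼ − 1)/(Σaᵢ − K).
Here Σaᵢ = 84 and K = 4, so p_D = (23 − 1)/(84 − 4) = 22/80 ≈ 0.275.

MAP estimate of p_D = 0.275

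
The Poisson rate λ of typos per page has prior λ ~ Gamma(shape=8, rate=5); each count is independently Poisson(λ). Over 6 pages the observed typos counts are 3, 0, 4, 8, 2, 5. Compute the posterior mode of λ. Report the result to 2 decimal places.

λ̂_MAP = 2.64

Σxᵢ = 3+0+4+8+2+5 = 22, with n = 6.
Posterior ∝ λ^7e^(−5λ) · λ^22e^(−6λ) = λ^29e^(−11λ), i.e. Gamma(shape=30, rate=11).
The mode of a Gamma(a, b) with a ≥ 1 (shape–rate) is (a−1)/b = 29/11 ≈ 2.64.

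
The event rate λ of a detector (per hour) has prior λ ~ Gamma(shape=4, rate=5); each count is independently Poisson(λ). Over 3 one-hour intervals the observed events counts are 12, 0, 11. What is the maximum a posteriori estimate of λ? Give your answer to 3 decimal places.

Σxᵢ = 12+0+11 = 23, with n = 3.
Posterior ∝ λ^3e^(−5λ) · λ^23e^(−3λ) = λ^26e^(−8λ), i.e. Gamma(shape=27, rate=8).
The mode of a Gamma(a, b) with a ≥ 1 (shape–rate) is (a−1)/b = 26/8 ≈ 3.250.

λ̂_MAP = 3.250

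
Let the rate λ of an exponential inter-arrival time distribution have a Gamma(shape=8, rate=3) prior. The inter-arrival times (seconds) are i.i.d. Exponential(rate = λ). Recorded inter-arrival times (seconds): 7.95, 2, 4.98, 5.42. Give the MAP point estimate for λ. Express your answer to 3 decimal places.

The Exponential(rate=λ) likelihood is ∝ λ^n e^(−λΣtᵢ). Here n = 4 and Σtᵢ = 7.95 + 2 + 4.98 + 5.42 = 20.35.
Posterior ∝ λ^7e^(−3λ) · λ^4e^(−20.35λ) = λ^11e^(−23.35λ), i.e. Gamma(12, 23.35).
Mode = (a−1)/b = 11/23.35 ≈ 0.471.

λ̂_MAP = 0.471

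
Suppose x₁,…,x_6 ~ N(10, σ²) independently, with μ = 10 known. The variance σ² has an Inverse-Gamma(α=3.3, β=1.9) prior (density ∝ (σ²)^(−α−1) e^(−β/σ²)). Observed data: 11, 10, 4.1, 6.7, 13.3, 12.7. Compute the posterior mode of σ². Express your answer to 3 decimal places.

σ̂²_MAP = 4.704

Sum of squared deviations about the known mean: SS = (11−10)² + (10−10)² + (4.1−10)² + (6.7−10)² + (13.3−10)² + (12.7−10)² = 64.88.
The Normal likelihood contributes (σ²)^(−n/2) exp(−SS/(2σ²)), so the posterior is Inverse-Gamma(α + n/2, β + SS/2) = Inverse-Gamma(6.3, 34.34).
The mode of Inverse-Gamma(a, b) is b/(a+1) = 34.34/7.3 ≈ 4.704.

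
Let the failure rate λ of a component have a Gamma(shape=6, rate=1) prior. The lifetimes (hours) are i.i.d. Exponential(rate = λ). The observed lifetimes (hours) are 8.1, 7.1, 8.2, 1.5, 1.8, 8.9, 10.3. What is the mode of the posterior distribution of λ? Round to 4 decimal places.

The Exponential(rate=λ) likelihood is ∝ λ^n e^(−λΣtᵢ). Here n = 7 and Σtᵢ = 8.1 + 7.1 + 8.2 + 1.5 + 1.8 + 8.9 + 10.3 = 45.9.
Posterior ∝ λ^5e^(−1λ) · λ^7e^(−45.9λ) = λ^12e^(−46.9λ), i.e. Gamma(13, 46.9).
Mode = (a−1)/b = 12/46.9 ≈ 0.2559.

λ̂_MAP = 0.2559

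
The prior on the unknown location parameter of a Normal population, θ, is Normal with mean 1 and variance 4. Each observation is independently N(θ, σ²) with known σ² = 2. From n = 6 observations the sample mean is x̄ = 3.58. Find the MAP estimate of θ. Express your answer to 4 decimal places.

n = 6, x̄ = 3.58.
For a Normal prior and Normal likelihood with known variance, the posterior is Normal; its mode equals its mean, the precision-weighted average.
Prior precision 1/σ₀² = 1/4 = 0.25; data precision n/σ² = 6/2 = 3.
θ̂ = (0.25·1 + 3·3.58) / (0.25 + 3) = 10.99/3.25 = 1099/325 ≈ 3.3815.

θ̂_MAP = 3.3815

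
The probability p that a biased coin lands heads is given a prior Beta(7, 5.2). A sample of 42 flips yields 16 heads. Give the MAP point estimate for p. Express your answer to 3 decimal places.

Prior: Beta(7, 5.2).
Data: 16 successes in 42 trials. The binomial likelihood contributes p^16(1−p)^26, so the posterior is Beta(7+16, 5.2+26) = Beta(23, 31.2).
For Beta(a, b) with a, b > 1 the mode is (a−1)/(a+b−2) = 22/52.2 ≈ 0.421.

p̂_MAP = 0.421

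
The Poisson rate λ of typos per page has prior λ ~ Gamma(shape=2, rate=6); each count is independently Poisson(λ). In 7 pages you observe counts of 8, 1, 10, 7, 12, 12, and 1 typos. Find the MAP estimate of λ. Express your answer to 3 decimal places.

λ̂_MAP = 4.000

Σxᵢ = 8+1+10+7+12+12+1 = 51, with n = 7.
Posterior ∝ λe^(−6λ) · λ^51e^(−7λ) = λ^52e^(−13λ), i.e. Gamma(shape=53, rate=13).
The mode of a Gamma(a, b) with a ≥ 1 (shape–rate) is (a−1)/b = 52/13 ≈ 4.000.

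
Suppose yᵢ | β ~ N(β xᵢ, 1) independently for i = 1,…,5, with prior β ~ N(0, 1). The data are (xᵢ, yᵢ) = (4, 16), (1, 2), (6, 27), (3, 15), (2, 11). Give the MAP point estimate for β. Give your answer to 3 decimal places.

β̂_MAP = 4.403

log p(β | y) = −Σ(yᵢ − βxᵢ)²/(2·1) − β²/(2·1) + const.
Setting the derivative to zero: Σxᵢ(yᵢ − βxᵢ)/1 − β/1 = 0, so β = Σxᵢyᵢ / (Σxᵢ² + σ²/τ²).
Σxᵢyᵢ = 4·16 + 1·2 + 6·27 + 3·15 + 2·11 = 295; Σxᵢ² = 66; σ²/τ² = 1.
β̂_MAP = 295 / (66 + 1) = 295/67 ≈ 4.403.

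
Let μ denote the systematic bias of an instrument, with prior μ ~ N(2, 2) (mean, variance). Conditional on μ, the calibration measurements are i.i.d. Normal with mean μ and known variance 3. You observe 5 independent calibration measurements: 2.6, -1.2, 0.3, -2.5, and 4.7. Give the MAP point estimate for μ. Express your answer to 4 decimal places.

μ̂_MAP = 1.0615

n = 5; x̄ = (2.6 + (-1.2) + 0.3 + (-2.5) + 4.7)/5 = 3.9/5 = 0.78.
For a Normal prior and Normal likelihood with known variance, the posterior is Normal; its mode equals its mean, the precision-weighted average.
Prior precision 1/σ₀² = 1/2 = 0.5; data precision n/σ² = 5/3.
μ̂ = (0.5·2 + (5/3)·0.78) / (0.5 + 5/3) = 2.3/(13/6) = 69/65 ≈ 1.0615.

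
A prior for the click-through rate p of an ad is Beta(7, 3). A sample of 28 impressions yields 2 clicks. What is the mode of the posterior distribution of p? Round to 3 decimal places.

p̂_MAP = 0.222

Prior: Beta(7, 3).
Data: 2 successes in 28 trials. The binomial likelihood contributes p^2(1−p)^26, so the posterior is Beta(7+2, 3+26) = Beta(9, 29).
For Beta(a, b) with a, b > 1 the mode is (a−1)/(a+b−2) = 8/36 ≈ 0.222.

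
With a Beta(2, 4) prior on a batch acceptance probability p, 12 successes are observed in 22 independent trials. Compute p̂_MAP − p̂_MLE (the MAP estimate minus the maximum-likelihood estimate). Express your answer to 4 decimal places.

MAP − MLE = -0.0455

Posterior is Beta(14, 14); MAP = (14−1)/(28−2) = 13/26 ≈ 0.50000.
MLE ignores the prior: p̂_MLE = k/n = 12/22 ≈ 0.54545.
Difference = 13/26 − 12/22 = -1/22 ≈ -0.0455.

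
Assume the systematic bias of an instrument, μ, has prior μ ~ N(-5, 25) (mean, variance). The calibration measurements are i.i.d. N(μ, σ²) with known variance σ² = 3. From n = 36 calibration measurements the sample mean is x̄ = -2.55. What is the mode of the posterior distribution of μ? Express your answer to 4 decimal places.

n = 36, x̄ = -2.55.
For a Normal prior and Normal likelihood with known variance, the posterior is Normal; its mode equals its mean, the precision-weighted average.
Prior precision 1/σ₀² = 1/25 = 0.04; data precision n/σ² = 36/3 = 12.
μ̂ = (0.04·(-5) + 12·(-2.55)) / (0.04 + 12) = (-30.8)/12.04 = -110/43 ≈ -2.5581.

μ̂_MAP = -2.5581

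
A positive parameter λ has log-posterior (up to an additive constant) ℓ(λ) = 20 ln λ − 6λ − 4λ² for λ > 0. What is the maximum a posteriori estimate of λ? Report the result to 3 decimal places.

λ̂_MAP = 1.250

ℓ'(λ) = 20/λ − 6 − 8λ. Setting this to zero and multiplying by λ: 8λ² + 6λ − 20 = 0.
λ = (−6 + √(6² + 4·8·20)) / (2·8) = (−6 + √676) / 16 = (−6 + 26)/16 = 5/4.
ℓ''(λ) = −20/λ² − 8 < 0, confirming a maximum.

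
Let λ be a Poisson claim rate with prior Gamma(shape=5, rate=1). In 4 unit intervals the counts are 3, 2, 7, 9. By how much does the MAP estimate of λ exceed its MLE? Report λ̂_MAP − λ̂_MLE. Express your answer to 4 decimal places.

Σxᵢ = 21. Posterior is Gamma(26, 5); MAP = (26−1)/5 = 25/5 ≈ 5.00000.
MLE = x̄ = 21/4 ≈ 5.25000.
Difference = 25/5 − 21/4 = -1/4 ≈ -0.2500.

MAP − MLE = -0.2500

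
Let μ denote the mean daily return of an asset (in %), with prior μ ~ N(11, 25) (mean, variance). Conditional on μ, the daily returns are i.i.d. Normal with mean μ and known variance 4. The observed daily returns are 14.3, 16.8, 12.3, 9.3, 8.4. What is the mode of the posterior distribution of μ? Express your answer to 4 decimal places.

n = 5; x̄ = (14.3 + 16.8 + 12.3 + 9.3 + 8.4)/5 = 61.1/5 = 12.22.
For a Normal prior and Normal likelihood with known variance, the posterior is Normal; its mode equals its mean, the precision-weighted average.
Prior precision 1/σ₀² = 1/25 = 0.04; data precision n/σ² = 5/4 = 1.25.
μ̂ = (0.04·11 + 1.25·12.22) / (0.04 + 1.25) = 15.715/1.29 = 3143/258 ≈ 12.1822.

μ̂_MAP = 12.1822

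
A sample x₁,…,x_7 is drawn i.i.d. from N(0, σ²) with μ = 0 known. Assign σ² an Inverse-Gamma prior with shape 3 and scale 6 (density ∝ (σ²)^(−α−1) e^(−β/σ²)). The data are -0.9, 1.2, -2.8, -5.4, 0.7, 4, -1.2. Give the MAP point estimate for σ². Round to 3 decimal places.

σ̂²_MAP = 4.612

Sum of squared deviations about the known mean: SS = (-0.9−0)² + (1.2−0)² + (-2.8−0)² + (-5.4−0)² + (0.7−0)² + (4−0)² + (-1.2−0)² = 57.18.
The Normal likelihood contributes (σ²)^(−n/2) exp(−SS/(2σ²)), so the posterior is Inverse-Gamma(α + n/2, β + SS/2) = Inverse-Gamma(6.5, 34.59).
The mode of Inverse-Gamma(a, b) is b/(a+1) = 34.59/7.5 ≈ 4.612.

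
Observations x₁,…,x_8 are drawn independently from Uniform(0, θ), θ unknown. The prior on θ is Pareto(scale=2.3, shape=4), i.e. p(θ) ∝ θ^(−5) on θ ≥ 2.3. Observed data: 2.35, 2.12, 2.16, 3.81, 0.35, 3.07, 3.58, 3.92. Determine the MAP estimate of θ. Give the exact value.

The Uniform(0, θ) likelihood is θ^(−n) for θ ≥ max(xᵢ), zero otherwise. Here max(xᵢ) = 3.92.
Posterior ∝ θ^(−5) · θ^(−8) = θ^(−13) on θ ≥ max(2.3, 3.92) = 3.92.
This density is strictly decreasing in θ, so the posterior mode lies at the lower boundary of the support.

θ̂_MAP = 3.92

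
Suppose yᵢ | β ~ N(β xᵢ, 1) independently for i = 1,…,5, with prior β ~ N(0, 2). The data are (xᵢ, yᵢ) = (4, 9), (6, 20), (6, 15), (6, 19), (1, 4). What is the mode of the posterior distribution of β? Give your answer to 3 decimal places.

log p(β | y) = −Σ(yᵢ − βxᵢ)²/(2·1) − β²/(2·2) + const.
Setting the derivative to zero: Σxᵢ(yᵢ − βxᵢ)/1 − β/2 = 0, so β = Σxᵢyᵢ / (Σxᵢ² + σ²/τ²).
Σxᵢyᵢ = 4·9 + 6·20 + 6·15 + 6·19 + 1·4 = 364; Σxᵢ² = 125; σ²/τ² = 0.5.
β̂_MAP = 364 / (125 + 0.5) = 364/125.5 ≈ 2.900.

β̂_MAP = 2.900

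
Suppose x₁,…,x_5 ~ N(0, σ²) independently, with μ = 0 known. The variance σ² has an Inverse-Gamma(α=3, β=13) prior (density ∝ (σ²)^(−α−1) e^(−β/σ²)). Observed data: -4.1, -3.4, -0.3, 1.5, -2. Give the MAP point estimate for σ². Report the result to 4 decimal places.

σ̂²_MAP = 4.6700

Sum of squared deviations about the known mean: SS = (-4.1−0)² + (-3.4−0)² + (-0.3−0)² + (1.5−0)² + (-2−0)² = 34.71.
The Normal likelihood contributes (σ²)^(−n/2) exp(−SS/(2σ²)), so the posterior is Inverse-Gamma(α + n/2, β + SS/2) = Inverse-Gamma(5.5, 30.355).
The mode of Inverse-Gamma(a, b) is b/(a+1) = 30.355/6.5 ≈ 4.6700.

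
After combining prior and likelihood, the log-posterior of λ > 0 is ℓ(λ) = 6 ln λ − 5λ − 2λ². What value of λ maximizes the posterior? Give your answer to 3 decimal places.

λ̂_MAP = 0.750

ℓ'(λ) = 6/λ − 5 − 4λ. Setting this to zero and multiplying by λ: 4λ² + 5λ − 6 = 0.
λ = (−5 + √(5² + 4·4·6)) / (2·4) = (−5 + √121) / 8 = (−5 + 11)/8 = 3/4.
ℓ''(λ) = −6/λ² − 4 < 0, confirming a maximum.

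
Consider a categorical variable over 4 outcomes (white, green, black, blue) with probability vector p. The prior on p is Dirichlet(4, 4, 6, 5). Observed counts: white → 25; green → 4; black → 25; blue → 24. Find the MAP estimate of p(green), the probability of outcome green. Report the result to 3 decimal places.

The posterior is Dirichlet(αᵢ + nᵢ) = Dirichlet(29, 8, 31, 29).
For a Dirichlet(a₁,…,a_K) with all aᵢ > 1, the mode has j-th component (aⱼ − 1)/(Σaᵢ − K).
Here Σaᵢ = 97 and K = 4, so p(green) = (8 − 1)/(97 − 4) = 7/93 ≈ 0.075.

MAP estimate of p(green) = 0.075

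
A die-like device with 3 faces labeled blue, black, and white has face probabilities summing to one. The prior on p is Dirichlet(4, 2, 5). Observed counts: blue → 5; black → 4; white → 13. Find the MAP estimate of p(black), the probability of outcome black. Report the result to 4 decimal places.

MAP estimate of p(black) = 0.1667

The posterior is Dirichlet(αᵢ + nᵢ) = Dirichlet(9, 6, 18).
For a Dirichlet(a₁,…,a_K) with all aᵢ > 1, the mode has j-th component (aⱼ − 1)/(Σaᵢ − K).
Here Σaᵢ = 33 and K = 3, so p(black) = (6 − 1)/(33 − 3) = 5/30 ≈ 0.1667.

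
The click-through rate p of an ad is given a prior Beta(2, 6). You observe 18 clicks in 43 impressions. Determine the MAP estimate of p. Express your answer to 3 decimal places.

Prior: Beta(2, 6).
Data: 18 successes in 43 trials. The binomial likelihood contributes p^18(1−p)^25, so the posterior is Beta(2+18, 6+25) = Beta(20, 31).
For Beta(a, b) with a, b > 1 the mode is (a−1)/(a+b−2) = 19/49 ≈ 0.388.

p̂_MAP = 0.388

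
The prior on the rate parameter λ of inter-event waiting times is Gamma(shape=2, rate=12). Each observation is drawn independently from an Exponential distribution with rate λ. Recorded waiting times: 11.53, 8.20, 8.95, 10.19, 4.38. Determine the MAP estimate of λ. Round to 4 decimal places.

The Exponential(rate=λ) likelihood is ∝ λ^n e^(−λΣtᵢ). Here n = 5 and Σtᵢ = 11.53 + 8.20 + 8.95 + 10.19 + 4.38 = 43.25.
Posterior ∝ λe^(−12λ) · λ^5e^(−43.25λ) = λ^6e^(−55.25λ), i.e. Gamma(7, 55.25).
Mode = (a−1)/b = 6/55.25 ≈ 0.1086.

λ̂_MAP = 0.1086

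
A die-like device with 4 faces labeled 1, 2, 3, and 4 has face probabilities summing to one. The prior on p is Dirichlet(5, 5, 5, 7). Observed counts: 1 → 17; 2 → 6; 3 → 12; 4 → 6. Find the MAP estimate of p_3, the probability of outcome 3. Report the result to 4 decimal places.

The posterior is Dirichlet(αᵢ + nᵢ) = Dirichlet(22, 11, 17, 13).
For a Dirichlet(a₁,…,a_K) with all aᵢ > 1, the mode has j-th component (aⱼ − 1)/(Σaᵢ − K).
Here Σaᵢ = 63 and K = 4, so p_3 = (17 − 1)/(63 − 4) = 16/59 ≈ 0.2712.

MAP estimate: 0.2712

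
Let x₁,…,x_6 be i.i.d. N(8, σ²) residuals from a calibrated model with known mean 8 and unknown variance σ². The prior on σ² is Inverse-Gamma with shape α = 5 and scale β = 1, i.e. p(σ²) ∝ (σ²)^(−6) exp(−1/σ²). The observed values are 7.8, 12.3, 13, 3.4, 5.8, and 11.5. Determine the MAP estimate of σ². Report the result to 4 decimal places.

σ̂²_MAP = 4.6544

Sum of squared deviations about the known mean: SS = (7.8−8)² + (12.3−8)² + (13−8)² + (3.4−8)² + (5.8−8)² + (11.5−8)² = 81.78.
The Normal likelihood contributes (σ²)^(−n/2) exp(−SS/(2σ²)), so the posterior is Inverse-Gamma(α + n/2, β + SS/2) = Inverse-Gamma(8, 41.89).
The mode of Inverse-Gamma(a, b) is b/(a+1) = 41.89/9 ≈ 4.6544.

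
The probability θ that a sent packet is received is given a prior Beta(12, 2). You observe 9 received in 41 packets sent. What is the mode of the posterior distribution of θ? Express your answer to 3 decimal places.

Prior: Beta(12, 2).
Data: 9 successes in 41 trials. The binomial likelihood contributes θ^9(1−θ)^32, so the posterior is Beta(12+9, 2+32) = Beta(21, 34).
For Beta(a, b) with a, b > 1 the mode is (a−1)/(a+b−2) = 20/53 ≈ 0.377.

θ̂_MAP = 0.377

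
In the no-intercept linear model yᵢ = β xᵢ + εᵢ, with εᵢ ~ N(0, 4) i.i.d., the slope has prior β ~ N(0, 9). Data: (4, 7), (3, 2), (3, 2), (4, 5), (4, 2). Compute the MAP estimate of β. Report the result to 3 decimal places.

log p(β | y) = −Σ(yᵢ − βxᵢ)²/(2·4) − β²/(2·9) + const.
Setting the derivative to zero: Σxᵢ(yᵢ − βxᵢ)/4 − β/9 = 0, so β = Σxᵢyᵢ / (Σxᵢ² + σ²/τ²).
Σxᵢyᵢ = 4·7 + 3·2 + 3·2 + 4·5 + 4·2 = 68; Σxᵢ² = 66; σ²/τ² = 4/9.
β̂_MAP = 68 / (66 + 4/9) = 68/(598/9) = 306/299 ≈ 1.023.

β̂_MAP = 1.023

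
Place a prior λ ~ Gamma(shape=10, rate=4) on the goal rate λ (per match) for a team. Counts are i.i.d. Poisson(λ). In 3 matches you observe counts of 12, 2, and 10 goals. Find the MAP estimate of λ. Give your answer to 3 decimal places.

Σxᵢ = 12+2+10 = 24, with n = 3.
Posterior ∝ λ^9e^(−4λ) · λ^24e^(−3λ) = λ^33e^(−7λ), i.e. Gamma(shape=34, rate=7).
The mode of a Gamma(a, b) with a ≥ 1 (shape–rate) is (a−1)/b = 33/7 ≈ 4.714.

λ̂_MAP = 4.714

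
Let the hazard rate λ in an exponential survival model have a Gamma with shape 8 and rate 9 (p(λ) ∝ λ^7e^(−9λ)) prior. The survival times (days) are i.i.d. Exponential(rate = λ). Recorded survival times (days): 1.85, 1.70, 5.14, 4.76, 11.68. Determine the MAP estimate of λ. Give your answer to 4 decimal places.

λ̂_MAP = 0.3516

The Exponential(rate=λ) likelihood is ∝ λ^n e^(−λΣtᵢ). Here n = 5 and Σtᵢ = 1.85 + 1.70 + 5.14 + 4.76 + 11.68 = 25.13.
Posterior ∝ λ^7e^(−9λ) · λ^5e^(−25.13λ) = λ^12e^(−34.13λ), i.e. Gamma(13, 34.13).
Mode = (a−1)/b = 12/34.13 ≈ 0.3516.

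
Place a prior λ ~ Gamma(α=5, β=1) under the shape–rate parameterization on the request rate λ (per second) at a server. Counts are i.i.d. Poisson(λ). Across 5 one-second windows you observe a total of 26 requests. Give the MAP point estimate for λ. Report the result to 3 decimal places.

λ̂_MAP = 5.000

Σxᵢ = 26, n = 5.
Posterior ∝ λ^4e^(−1λ) · λ^26e^(−5λ) = λ^30e^(−6λ), i.e. Gamma(shape=31, rate=6).
The mode of a Gamma(a, b) with a ≥ 1 (shape–rate) is (a−1)/b = 30/6 ≈ 5.000.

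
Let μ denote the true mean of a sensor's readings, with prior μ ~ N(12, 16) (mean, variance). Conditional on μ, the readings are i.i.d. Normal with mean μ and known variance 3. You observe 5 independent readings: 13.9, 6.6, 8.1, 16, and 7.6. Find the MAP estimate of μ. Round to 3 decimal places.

μ̂_MAP = 10.496

n = 5; x̄ = (13.9 + 6.6 + 8.1 + 16 + 7.6)/5 = 52.2/5 = 10.44.
For a Normal prior and Normal likelihood with known variance, the posterior is Normal; its mode equals its mean, the precision-weighted average.
Prior precision 1/σ₀² = 1/16 = 0.0625; data precision n/σ² = 5/3.
μ̂ = (0.0625·12 + (5/3)·10.44) / (0.0625 + 5/3) = 18.15/(83/48) = 4356/415 ≈ 10.496.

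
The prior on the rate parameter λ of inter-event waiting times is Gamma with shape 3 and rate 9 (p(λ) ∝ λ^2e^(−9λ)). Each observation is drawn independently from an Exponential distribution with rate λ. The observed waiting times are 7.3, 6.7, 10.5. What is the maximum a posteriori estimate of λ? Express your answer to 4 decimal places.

The Exponential(rate=λ) likelihood is ∝ λ^n e^(−λΣtᵢ). Here n = 3 and Σtᵢ = 7.3 + 6.7 + 10.5 = 24.5.
Posterior ∝ λ^2e^(−9λ) · λ^3e^(−24.5λ) = λ^5e^(−33.5λ), i.e. Gamma(6, 33.5).
Mode = (a−1)/b = 5/33.5 ≈ 0.1493.

λ̂_MAP = 0.1493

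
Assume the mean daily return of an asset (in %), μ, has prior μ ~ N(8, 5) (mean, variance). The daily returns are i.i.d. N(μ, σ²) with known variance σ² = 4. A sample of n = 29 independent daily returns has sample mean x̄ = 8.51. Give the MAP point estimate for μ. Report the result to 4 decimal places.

μ̂_MAP = 8.4963

n = 29, x̄ = 8.51.
For a Normal prior and Normal likelihood with known variance, the posterior is Normal; its mode equals its mean, the precision-weighted average.
Prior precision 1/σ₀² = 1/5 = 0.2; data precision n/σ² = 29/4 = 7.25.
μ̂ = (0.2·8 + 7.25·8.51) / (0.2 + 7.25) = 63.2975/7.45 = 25319/2980 ≈ 8.4963.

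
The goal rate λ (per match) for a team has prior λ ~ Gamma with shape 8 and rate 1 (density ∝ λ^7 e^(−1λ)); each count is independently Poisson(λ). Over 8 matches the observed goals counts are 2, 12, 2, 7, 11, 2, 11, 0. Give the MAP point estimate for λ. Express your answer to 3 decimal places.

Σxᵢ = 2+12+2+7+11+2+11+0 = 47, with n = 8.
Posterior ∝ λ^7e^(−1λ) · λ^47e^(−8λ) = λ^54e^(−9λ), i.e. Gamma(shape=55, rate=9).
The mode of a Gamma(a, b) with a ≥ 1 (shape–rate) is (a−1)/b = 54/9 ≈ 6.000.

λ̂_MAP = 6.000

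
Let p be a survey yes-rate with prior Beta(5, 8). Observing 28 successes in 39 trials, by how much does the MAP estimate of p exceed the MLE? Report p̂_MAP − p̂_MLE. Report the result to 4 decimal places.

MAP − MLE = -0.0779

Posterior is Beta(33, 19); MAP = (33−1)/(52−2) = 32/50 ≈ 0.64000.
MLE ignores the prior: p̂_MLE = k/n = 28/39 ≈ 0.71795.
Difference = 32/50 − 28/39 = -76/975 ≈ -0.0779.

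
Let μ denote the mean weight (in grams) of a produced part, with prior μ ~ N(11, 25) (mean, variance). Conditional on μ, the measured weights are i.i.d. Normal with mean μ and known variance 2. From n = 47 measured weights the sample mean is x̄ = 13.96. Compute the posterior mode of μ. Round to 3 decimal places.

μ̂_MAP = 13.955

n = 47, x̄ = 13.96.
For a Normal prior and Normal likelihood with known variance, the posterior is Normal; its mode equals its mean, the precision-weighted average.
Prior precision 1/σ₀² = 1/25 = 0.04; data precision n/σ² = 47/2 = 23.5.
μ̂ = (0.04·11 + 23.5·13.96) / (0.04 + 23.5) = 328.5/23.54 = 16425/1177 ≈ 13.955.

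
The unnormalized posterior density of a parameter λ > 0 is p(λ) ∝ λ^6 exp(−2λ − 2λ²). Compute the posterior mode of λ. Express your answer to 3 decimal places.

λ̂_MAP = 1.000

ℓ'(λ) = 6/λ − 2 − 4λ. Setting this to zero and multiplying by λ: 4λ² + 2λ − 6 = 0.
λ = (−2 + √(2² + 4·4·6)) / (2·4) = (−2 + √100) / 8 = (−2 + 10)/8 = 1.
ℓ''(λ) = −6/λ² − 4 < 0, confirming a maximum.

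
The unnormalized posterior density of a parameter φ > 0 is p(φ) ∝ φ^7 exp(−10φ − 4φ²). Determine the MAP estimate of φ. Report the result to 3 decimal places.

φ̂_MAP = 0.500

ℓ'(φ) = 7/φ − 10 − 8φ. Setting this to zero and multiplying by φ: 8φ² + 10φ − 7 = 0.
φ = (−10 + √(10² + 4·8·7)) / (2·8) = (−10 + √324) / 16 = (−10 + 18)/16 = 1/2.
ℓ''(φ) = −7/φ² − 8 < 0, confirming a maximum.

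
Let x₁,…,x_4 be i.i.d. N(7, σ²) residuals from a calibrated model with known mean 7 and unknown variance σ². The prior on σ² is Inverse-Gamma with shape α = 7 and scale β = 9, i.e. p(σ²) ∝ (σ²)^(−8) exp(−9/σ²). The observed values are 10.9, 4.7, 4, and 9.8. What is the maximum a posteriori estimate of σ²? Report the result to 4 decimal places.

σ̂²_MAP = 2.7670

Sum of squared deviations about the known mean: SS = (10.9−7)² + (4.7−7)² + (4−7)² + (9.8−7)² = 37.34.
The Normal likelihood contributes (σ²)^(−n/2) exp(−SS/(2σ²)), so the posterior is Inverse-Gamma(α + n/2, β + SS/2) = Inverse-Gamma(9, 27.67).
The mode of Inverse-Gamma(a, b) is b/(a+1) = 27.67/10 ≈ 2.7670.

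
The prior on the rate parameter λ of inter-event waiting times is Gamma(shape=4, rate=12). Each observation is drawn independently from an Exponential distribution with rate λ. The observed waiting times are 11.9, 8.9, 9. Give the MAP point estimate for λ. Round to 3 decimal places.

The Exponential(rate=λ) likelihood is ∝ λ^n e^(−λΣtᵢ). Here n = 3 and Σtᵢ = 11.9 + 8.9 + 9 = 29.8.
Posterior ∝ λ^3e^(−12λ) · λ^3e^(−29.8λ) = λ^6e^(−41.8λ), i.e. Gamma(7, 41.8).
Mode = (a−1)/b = 6/41.8 ≈ 0.144.

λ̂_MAP = 0.144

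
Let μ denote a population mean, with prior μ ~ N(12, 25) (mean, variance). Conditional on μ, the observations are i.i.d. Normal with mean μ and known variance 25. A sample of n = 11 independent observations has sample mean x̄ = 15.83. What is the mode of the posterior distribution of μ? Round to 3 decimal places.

μ̂_MAP = 15.511

n = 11, x̄ = 15.83.
For a Normal prior and Normal likelihood with known variance, the posterior is Normal; its mode equals its mean, the precision-weighted average.
Prior precision 1/σ₀² = 1/25 = 0.04; data precision n/σ² = 11/25 = 0.44.
μ̂ = (0.04·12 + 0.44·15.83) / (0.04 + 0.44) = 7.4452/0.48 = 18613/1200 ≈ 15.511.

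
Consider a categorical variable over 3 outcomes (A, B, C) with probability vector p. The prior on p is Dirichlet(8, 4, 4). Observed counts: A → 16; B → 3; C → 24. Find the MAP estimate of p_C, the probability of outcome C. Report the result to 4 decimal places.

The posterior is Dirichlet(αᵢ + nᵢ) = Dirichlet(24, 7, 28).
For a Dirichlet(a₁,…,a_K) with all aᵢ > 1, the mode has j-th component (aⱼ − 1)/(Σaᵢ − K).
Here Σaᵢ = 59 and K = 3, so p_C = (28 − 1)/(59 − 3) = 27/56 ≈ 0.4821.

MAP estimate of p_C = 0.4821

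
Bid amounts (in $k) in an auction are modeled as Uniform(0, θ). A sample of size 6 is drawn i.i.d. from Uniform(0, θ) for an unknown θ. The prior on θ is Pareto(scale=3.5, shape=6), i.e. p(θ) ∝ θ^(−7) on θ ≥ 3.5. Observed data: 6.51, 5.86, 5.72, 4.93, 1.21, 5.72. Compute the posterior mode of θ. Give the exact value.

θ̂_MAP = 6.51

The Uniform(0, θ) likelihood is θ^(−n) for θ ≥ max(xᵢ), zero otherwise. Here max(xᵢ) = 6.51.
Posterior ∝ θ^(−7) · θ^(−6) = θ^(−13) on θ ≥ max(3.5, 6.51) = 6.51.
This density is strictly decreasing in θ, so the posterior mode lies at the lower boundary of the support.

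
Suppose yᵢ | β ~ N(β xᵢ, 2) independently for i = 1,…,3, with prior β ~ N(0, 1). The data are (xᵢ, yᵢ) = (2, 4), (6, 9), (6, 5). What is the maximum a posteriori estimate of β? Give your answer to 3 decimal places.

log p(β | y) = −Σ(yᵢ − βxᵢ)²/(2·2) − β²/(2·1) + const.
Setting the derivative to zero: Σxᵢ(yᵢ − βxᵢ)/2 − β/1 = 0, so β = Σxᵢyᵢ / (Σxᵢ² + σ²/τ²).
Σxᵢyᵢ = 2·4 + 6·9 + 6·5 = 92; Σxᵢ² = 76; σ²/τ² = 2.
β̂_MAP = 92 / (76 + 2) = 92/78 ≈ 1.179.

β̂_MAP = 1.179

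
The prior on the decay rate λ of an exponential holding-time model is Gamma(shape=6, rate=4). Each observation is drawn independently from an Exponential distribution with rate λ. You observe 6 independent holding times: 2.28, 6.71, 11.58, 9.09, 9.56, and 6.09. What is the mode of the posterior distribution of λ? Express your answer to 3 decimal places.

λ̂_MAP = 0.223

The Exponential(rate=λ) likelihood is ∝ λ^n e^(−λΣtᵢ). Here n = 6 and Σtᵢ = 2.28 + 6.71 + 11.58 + 9.09 + 9.56 + 6.09 = 45.31.
Posterior ∝ λ^5e^(−4λ) · λ^6e^(−45.31λ) = λ^11e^(−49.31λ), i.e. Gamma(12, 49.31).
Mode = (a−1)/b = 11/49.31 ≈ 0.223.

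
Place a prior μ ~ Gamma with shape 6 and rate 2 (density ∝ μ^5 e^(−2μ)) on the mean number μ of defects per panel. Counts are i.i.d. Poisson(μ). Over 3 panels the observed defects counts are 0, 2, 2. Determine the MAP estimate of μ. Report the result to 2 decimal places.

μ̂_MAP = 1.80

Σxᵢ = 0+2+2 = 4, with n = 3.
Posterior ∝ μ^5e^(−2μ) · μ^4e^(−3μ) = μ^9e^(−5μ), i.e. Gamma(shape=10, rate=5).
The mode of a Gamma(a, b) with a ≥ 1 (shape–rate) is (a−1)/b = 9/5 ≈ 1.80.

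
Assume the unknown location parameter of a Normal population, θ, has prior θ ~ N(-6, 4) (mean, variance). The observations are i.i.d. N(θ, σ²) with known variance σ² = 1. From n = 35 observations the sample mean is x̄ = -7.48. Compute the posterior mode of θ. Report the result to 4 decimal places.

n = 35, x̄ = -7.48.
For a Normal prior and Normal likelihood with known variance, the posterior is Normal; its mode equals its mean, the precision-weighted average.
Prior precision 1/σ₀² = 1/4 = 0.25; data precision n/σ² = 35/1 = 35.
θ̂ = (0.25·(-6) + 35·(-7.48)) / (0.25 + 35) = (-263.3)/35.25 = -5266/705 ≈ -7.4695.

θ̂_MAP = -7.4695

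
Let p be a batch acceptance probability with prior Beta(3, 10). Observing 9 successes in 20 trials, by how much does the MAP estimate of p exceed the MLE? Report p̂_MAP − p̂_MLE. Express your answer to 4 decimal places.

Posterior is Beta(12, 21); MAP = (12−1)/(33−2) = 11/31 ≈ 0.35484.
MLE ignores the prior: p̂_MLE = k/n = 9/20 ≈ 0.45000.
Difference = 11/31 − 9/20 = -59/620 ≈ -0.0952.

MAP − MLE = -0.0952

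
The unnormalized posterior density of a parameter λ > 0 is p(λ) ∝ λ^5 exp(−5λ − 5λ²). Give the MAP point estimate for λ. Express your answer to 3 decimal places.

ℓ'(λ) = 5/λ − 5 − 10λ. Setting this to zero and multiplying by λ: 10λ² + 5λ − 5 = 0.
λ = (−5 + √(5² + 4·10·5)) / (2·10) = (−5 + √225) / 20 = (−5 + 15)/20 = 1/2.
ℓ''(λ) = −5/λ² − 10 < 0, confirming a maximum.

λ̂_MAP = 0.500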